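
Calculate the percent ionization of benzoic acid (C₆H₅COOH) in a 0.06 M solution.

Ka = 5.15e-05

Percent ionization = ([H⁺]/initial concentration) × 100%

Using Ka equilibrium: x² + Ka×x - Ka×C = 0. Solving: [H⁺] = 1.7323e-03. Percent = (1.7323e-03/0.06) × 100

Percent ionization = 2.89%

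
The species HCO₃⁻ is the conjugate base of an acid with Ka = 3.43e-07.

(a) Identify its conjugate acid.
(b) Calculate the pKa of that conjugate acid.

(a) The conjugate acid is formed by adding one H⁺ to HCO₃⁻, giving H₂CO₃. (b) pKa = -log(Ka) = -log(3.43e-07) = 6.46.

Conjugate acid: H₂CO₃; pK_a = 6.46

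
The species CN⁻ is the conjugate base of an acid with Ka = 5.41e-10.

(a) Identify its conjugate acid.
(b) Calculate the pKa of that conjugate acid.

(a) The conjugate acid is formed by adding one H⁺ to CN⁻, giving HCN. (b) pKa = -log(Ka) = -log(5.41e-10) = 9.27.

Conjugate acid: HCN; pK_a = 9.27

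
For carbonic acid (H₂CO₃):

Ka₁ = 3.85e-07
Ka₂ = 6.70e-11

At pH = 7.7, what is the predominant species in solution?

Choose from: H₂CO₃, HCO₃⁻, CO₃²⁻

pKa₁ = 6.41, pKa₂ = 10.17. For a polyprotic acid the predominant species crosses at each pKa: below pKa_n the protonated form dominates, above it the deprotonated form does. At pH = 7.7, the predominant species is HCO₃⁻.

HCO₃⁻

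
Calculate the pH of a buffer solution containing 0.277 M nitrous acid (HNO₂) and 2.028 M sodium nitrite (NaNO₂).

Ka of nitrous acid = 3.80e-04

pKa = -log(3.80e-04) = 3.42. pH = pKa + log([A⁻]/[HA]) = 3.42 + log(2.028/0.277)

pH = 4.28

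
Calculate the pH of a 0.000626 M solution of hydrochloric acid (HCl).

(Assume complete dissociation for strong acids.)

[H⁺] = 0.000626 M for strong acid. pH = -log[H⁺] = -log(0.000626)

pH = 3.20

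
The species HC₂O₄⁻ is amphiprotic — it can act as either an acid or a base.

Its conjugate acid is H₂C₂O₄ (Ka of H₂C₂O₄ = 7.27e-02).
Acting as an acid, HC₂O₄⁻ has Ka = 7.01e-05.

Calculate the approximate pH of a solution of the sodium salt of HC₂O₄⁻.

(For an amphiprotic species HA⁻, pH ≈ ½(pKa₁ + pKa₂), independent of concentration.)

pKa₁ = -log(7.27e-02) = 1.14; pKa₂ = -log(7.01e-05) = 4.15. For an amphiprotic species, pH ≈ ½(pKa₁ + pKa₂) = ½(1.14 + 4.15) = 2.65.

pH = 2.65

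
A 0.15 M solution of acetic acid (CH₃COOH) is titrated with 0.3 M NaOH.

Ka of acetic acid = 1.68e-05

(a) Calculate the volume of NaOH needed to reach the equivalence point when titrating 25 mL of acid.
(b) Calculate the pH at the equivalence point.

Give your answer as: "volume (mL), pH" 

moles acid = 0.15 × 25/1000 = 0.00375 mol; V_base = moles/0.3 × 1000 = 12.5 mL. At equivalence only the conjugate base is present: [A⁻] = 0.00375/0.037 = 1.0000e-01 M. Kb = Kw/Ka = 5.95e-10; [OH⁻] = √(Kb × [A⁻]) = 7.7152e-06; pOH = 5.11; pH = 14 - pOH = 8.89.

V = 12.5 mL, pH = 8.89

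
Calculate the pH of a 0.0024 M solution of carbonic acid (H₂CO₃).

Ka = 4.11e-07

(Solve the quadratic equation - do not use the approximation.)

x² + Ka×x - Ka×C = 0. Using quadratic formula: [H⁺] = 3.1202e-05

pH = 4.51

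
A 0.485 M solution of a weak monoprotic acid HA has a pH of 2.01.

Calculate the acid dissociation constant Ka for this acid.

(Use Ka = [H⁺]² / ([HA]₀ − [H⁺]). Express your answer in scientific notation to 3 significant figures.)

[H⁺] = 10^(−pH) = 10^(−2.01) = 9.772e-03 M. For HA ⇌ H⁺ + A⁻, Ka = [H⁺][A⁻]/[HA] = [H⁺]² / ([HA]₀ − [H⁺]) = (9.772e-03)² / (0.485 − 9.772e-03) = 2.01e-04.

K_a = 2.01e-04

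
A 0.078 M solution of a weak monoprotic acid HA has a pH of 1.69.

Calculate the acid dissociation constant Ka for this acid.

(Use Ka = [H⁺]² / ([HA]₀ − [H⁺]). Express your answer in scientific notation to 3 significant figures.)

[H⁺] = 10^(−pH) = 10^(−1.69) = 2.042e-02 M. For HA ⇌ H⁺ + A⁻, Ka = [H⁺][A⁻]/[HA] = [H⁺]² / ([HA]₀ − [H⁺]) = (2.042e-02)² / (0.078 − 2.042e-02) = 7.24e-03.

K_a = 7.24e-03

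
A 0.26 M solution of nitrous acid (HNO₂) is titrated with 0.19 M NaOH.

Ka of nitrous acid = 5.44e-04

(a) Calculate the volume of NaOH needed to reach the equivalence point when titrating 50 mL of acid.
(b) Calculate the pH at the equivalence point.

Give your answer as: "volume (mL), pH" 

moles acid = 0.26 × 50/1000 = 0.013 mol; V_base = moles/0.19 × 1000 = 68.4 mL. At equivalence only the conjugate base is present: [A⁻] = 0.013/0.118 = 1.0978e-01 M. Kb = Kw/Ka = 1.84e-11; [OH⁻] = √(Kb × [A⁻]) = 1.4206e-06; pOH = 5.85; pH = 14 - pOH = 8.15.

V = 68.4 mL, pH = 8.15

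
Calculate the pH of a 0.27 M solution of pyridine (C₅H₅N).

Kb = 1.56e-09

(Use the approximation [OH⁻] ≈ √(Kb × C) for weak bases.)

[OH⁻] = √(Kb × C) = √(1.56e-09 × 0.27) = 2.0523e-05. pOH = 4.69, pH = 14 - pOH

pH = 9.31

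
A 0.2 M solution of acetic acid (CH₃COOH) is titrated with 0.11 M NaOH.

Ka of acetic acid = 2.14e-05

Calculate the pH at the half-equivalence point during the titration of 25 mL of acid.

At half-equivalence [HA] = [A⁻], so Henderson-Hasselbalch gives pH = pKa = -log(2.14e-05) = 4.67.

pH = pKa = 4.67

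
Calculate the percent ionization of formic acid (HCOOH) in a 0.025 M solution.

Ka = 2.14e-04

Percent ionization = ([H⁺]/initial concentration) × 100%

Using Ka equilibrium: x² + Ka×x - Ka×C = 0. Solving: [H⁺] = 2.2085e-03. Percent = (2.2085e-03/0.025) × 100

Percent ionization = 8.83%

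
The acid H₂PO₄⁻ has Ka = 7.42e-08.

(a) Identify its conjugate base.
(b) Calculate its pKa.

(a) The conjugate base is formed by removing one H⁺ from H₂PO₄⁻, giving HPO₄²⁻. (b) pKa = -log(Ka) = -log(7.42e-08) = 7.13.

Conjugate base: HPO₄²⁻; pK_a = 7.13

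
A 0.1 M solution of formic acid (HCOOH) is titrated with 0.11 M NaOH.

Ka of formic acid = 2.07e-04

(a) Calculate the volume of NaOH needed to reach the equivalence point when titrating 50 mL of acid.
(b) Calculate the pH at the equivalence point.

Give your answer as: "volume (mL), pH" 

moles acid = 0.1 × 50/1000 = 0.005 mol; V_base = moles/0.11 × 1000 = 45.5 mL. At equivalence only the conjugate base is present: [A⁻] = 0.005/0.095 = 5.2381e-02 M. Kb = Kw/Ka = 4.83e-11; [OH⁻] = √(Kb × [A⁻]) = 1.5907e-06; pOH = 5.80; pH = 14 - pOH = 8.20.

V = 45.5 mL, pH = 8.20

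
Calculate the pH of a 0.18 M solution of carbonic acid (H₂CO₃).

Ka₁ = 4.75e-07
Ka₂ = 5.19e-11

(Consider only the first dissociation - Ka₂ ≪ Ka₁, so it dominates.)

First dissociation dominates. From Ka₁ = [H⁺][HA⁻]/[H₂A], x² + Ka₁·x − Ka₁·C = 0 with C = 0.18 M and Ka₁ = 4.75e-07. Solving: [H⁺] = (−Ka₁ + √(Ka₁² + 4·Ka₁·C)) / 2 = 2.9217e-04 M. pH = -log(2.9217e-04) = 3.53.

pH = 3.53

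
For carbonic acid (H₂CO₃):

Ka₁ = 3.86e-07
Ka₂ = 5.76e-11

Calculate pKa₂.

pKa₂ = -log(Ka₂) = -log(5.76e-11) = 10.24.

pK_{a2} = 10.24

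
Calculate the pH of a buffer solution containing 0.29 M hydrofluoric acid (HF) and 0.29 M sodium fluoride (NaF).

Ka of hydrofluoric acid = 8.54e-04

pKa = -log(8.54e-04) = 3.07. pH = pKa + log([A⁻]/[HA]) = 3.07 + log(0.29/0.29)

pH = 3.07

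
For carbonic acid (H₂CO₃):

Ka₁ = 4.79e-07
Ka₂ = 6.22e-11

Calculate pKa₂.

pKa₂ = -log(Ka₂) = -log(6.22e-11) = 10.21.

pK_{a2} = 10.21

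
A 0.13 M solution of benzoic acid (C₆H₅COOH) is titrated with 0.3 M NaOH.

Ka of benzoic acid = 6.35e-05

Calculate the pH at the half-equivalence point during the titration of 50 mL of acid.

At half-equivalence [HA] = [A⁻], so Henderson-Hasselbalch gives pH = pKa = -log(6.35e-05) = 4.20.

pH = pKa = 4.20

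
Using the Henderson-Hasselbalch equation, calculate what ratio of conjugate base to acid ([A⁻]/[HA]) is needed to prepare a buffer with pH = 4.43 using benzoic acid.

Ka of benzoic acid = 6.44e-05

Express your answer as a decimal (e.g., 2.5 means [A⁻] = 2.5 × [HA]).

pKa = -log(6.44e-05) = 4.1911. pH = pKa + log([A⁻]/[HA]), so log([A⁻]/[HA]) = pH − pKa = 4.43 − 4.1911 = 0.2389. [A⁻]/[HA] = 10^(0.2389) = 1.73

[A⁻]/[HA] = 1.73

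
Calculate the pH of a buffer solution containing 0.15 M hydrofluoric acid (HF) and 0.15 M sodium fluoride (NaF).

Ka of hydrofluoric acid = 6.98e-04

pKa = -log(6.98e-04) = 3.16. pH = pKa + log([A⁻]/[HA]) = 3.16 + log(0.15/0.15)

pH = 3.16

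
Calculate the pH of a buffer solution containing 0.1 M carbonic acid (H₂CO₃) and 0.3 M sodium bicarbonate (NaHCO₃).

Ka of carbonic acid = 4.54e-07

pKa = -log(4.54e-07) = 6.34. pH = pKa + log([A⁻]/[HA]) = 6.34 + log(0.3/0.1)

pH = 6.82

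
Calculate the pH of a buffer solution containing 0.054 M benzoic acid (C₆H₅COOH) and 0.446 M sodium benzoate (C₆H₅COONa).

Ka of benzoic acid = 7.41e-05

pKa = -log(7.41e-05) = 4.13. pH = pKa + log([A⁻]/[HA]) = 4.13 + log(0.446/0.054)

pH = 5.05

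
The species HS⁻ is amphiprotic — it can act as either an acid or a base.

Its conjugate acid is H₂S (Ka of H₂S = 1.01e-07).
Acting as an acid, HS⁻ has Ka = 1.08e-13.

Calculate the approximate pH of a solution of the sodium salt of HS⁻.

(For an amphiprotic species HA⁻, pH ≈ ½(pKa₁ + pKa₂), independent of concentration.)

pKa₁ = -log(1.01e-07) = 7.00; pKa₂ = -log(1.08e-13) = 12.97. For an amphiprotic species, pH ≈ ½(pKa₁ + pKa₂) = ½(7.00 + 12.97) = 9.98.

pH = 9.98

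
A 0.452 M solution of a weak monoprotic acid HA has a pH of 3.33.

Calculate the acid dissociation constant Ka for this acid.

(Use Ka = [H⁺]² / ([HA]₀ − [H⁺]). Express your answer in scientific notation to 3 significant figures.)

[H⁺] = 10^(−pH) = 10^(−3.33) = 4.677e-04 M. For HA ⇌ H⁺ + A⁻, Ka = [H⁺][A⁻]/[HA] = [H⁺]² / ([HA]₀ − [H⁺]) = (4.677e-04)² / (0.452 − 4.677e-04) = 4.85e-07.

K_a = 4.85e-07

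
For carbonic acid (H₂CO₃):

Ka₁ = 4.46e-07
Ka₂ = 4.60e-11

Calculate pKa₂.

pKa₂ = -log(Ka₂) = -log(4.60e-11) = 10.34.

pK_{a2} = 10.34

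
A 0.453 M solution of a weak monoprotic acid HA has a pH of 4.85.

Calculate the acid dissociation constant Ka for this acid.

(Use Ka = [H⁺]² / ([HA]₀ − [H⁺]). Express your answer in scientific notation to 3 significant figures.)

[H⁺] = 10^(−pH) = 10^(−4.85) = 1.413e-05 M. For HA ⇌ H⁺ + A⁻, Ka = [H⁺][A⁻]/[HA] = [H⁺]² / ([HA]₀ − [H⁺]) = (1.413e-05)² / (0.453 − 1.413e-05) = 4.40e-10.

K_a = 4.40e-10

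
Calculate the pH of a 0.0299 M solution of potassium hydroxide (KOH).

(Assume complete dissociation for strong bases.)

[OH⁻] = 0.0299 M for strong base. pOH = -log[OH⁻] = 1.52, pH = 14 - pOH

pH = 12.48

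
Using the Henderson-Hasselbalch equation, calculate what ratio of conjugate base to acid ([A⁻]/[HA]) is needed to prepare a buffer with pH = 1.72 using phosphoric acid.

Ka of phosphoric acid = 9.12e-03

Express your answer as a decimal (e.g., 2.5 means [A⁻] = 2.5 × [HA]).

pKa = -log(9.12e-03) = 2.0400. pH = pKa + log([A⁻]/[HA]), so log([A⁻]/[HA]) = pH − pKa = 1.72 − 2.0400 = -0.3200. [A⁻]/[HA] = 10^(-0.3200) = 0.479

[A⁻]/[HA] = 0.479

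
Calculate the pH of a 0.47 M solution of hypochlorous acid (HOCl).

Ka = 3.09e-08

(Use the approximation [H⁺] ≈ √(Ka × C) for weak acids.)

[H⁺] = √(Ka × C) = √(3.09e-08 × 0.47) = 1.2051e-04. pH = -log(1.2051e-04)

pH = 3.92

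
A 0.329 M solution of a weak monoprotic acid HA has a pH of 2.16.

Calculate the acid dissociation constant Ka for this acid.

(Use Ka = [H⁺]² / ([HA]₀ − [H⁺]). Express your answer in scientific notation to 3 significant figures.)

[H⁺] = 10^(−pH) = 10^(−2.16) = 6.918e-03 M. For HA ⇌ H⁺ + A⁻, Ka = [H⁺][A⁻]/[HA] = [H⁺]² / ([HA]₀ − [H⁺]) = (6.918e-03)² / (0.329 − 6.918e-03) = 1.49e-04.

K_a = 1.49e-04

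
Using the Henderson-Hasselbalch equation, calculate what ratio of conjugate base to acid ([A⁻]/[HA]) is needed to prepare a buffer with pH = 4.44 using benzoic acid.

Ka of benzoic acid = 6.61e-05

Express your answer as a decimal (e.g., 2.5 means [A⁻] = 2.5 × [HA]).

pKa = -log(6.61e-05) = 4.1798. pH = pKa + log([A⁻]/[HA]), so log([A⁻]/[HA]) = pH − pKa = 4.44 − 4.1798 = 0.2602. [A⁻]/[HA] = 10^(0.2602) = 1.82

[A⁻]/[HA] = 1.82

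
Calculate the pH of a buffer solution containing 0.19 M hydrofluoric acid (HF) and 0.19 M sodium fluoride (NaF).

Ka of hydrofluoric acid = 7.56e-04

pKa = -log(7.56e-04) = 3.12. pH = pKa + log([A⁻]/[HA]) = 3.12 + log(0.19/0.19)

pH = 3.12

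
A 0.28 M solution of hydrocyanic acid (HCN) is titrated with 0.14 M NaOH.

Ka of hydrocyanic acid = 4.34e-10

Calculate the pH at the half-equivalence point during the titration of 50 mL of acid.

At half-equivalence [HA] = [A⁻], so Henderson-Hasselbalch gives pH = pKa = -log(4.34e-10) = 9.36.

pH = pKa = 9.36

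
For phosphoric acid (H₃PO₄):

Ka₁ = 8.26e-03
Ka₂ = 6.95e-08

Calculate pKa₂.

pKa₂ = -log(Ka₂) = -log(6.95e-08) = 7.16.

pK_{a2} = 7.16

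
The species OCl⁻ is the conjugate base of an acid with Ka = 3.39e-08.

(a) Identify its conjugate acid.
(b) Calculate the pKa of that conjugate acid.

(a) The conjugate acid is formed by adding one H⁺ to OCl⁻, giving HOCl. (b) pKa = -log(Ka) = -log(3.39e-08) = 7.47.

Conjugate acid: HOCl; pK_a = 7.47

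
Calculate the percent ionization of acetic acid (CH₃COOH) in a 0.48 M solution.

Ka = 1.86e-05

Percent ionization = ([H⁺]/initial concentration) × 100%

Using Ka equilibrium: x² + Ka×x - Ka×C = 0. Solving: [H⁺] = 2.9787e-03. Percent = (2.9787e-03/0.48) × 100

Percent ionization = 0.621%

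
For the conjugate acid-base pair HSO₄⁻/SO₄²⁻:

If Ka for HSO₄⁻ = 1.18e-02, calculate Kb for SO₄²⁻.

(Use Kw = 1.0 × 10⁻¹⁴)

For a conjugate pair Ka × Kb = Kw, so Kb = Kw/Ka = 1.0 × 10⁻¹⁴ / 1.18e-02 = 8.47e-13.

K_b = 8.47e-13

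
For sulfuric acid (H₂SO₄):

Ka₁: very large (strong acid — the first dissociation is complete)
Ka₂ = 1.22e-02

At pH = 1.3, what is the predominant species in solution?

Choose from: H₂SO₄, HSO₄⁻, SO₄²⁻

The first dissociation is complete, so H₂SO₄ itself is never the predominant species in water; pKa₂ = -log(1.22e-02) = 1.91. For a polyprotic acid the predominant species crosses at each pKa: below pKa_n the protonated form dominates, above it the deprotonated form does. At pH = 1.3, the predominant species is HSO₄⁻.

HSO₄⁻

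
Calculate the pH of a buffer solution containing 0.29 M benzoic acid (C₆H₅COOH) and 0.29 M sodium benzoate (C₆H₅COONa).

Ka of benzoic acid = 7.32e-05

pKa = -log(7.32e-05) = 4.14. pH = pKa + log([A⁻]/[HA]) = 4.14 + log(0.29/0.29)

pH = 4.14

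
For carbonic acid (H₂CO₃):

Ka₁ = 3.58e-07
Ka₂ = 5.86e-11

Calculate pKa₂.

pKa₂ = -log(Ka₂) = -log(5.86e-11) = 10.23.

pK_{a2} = 10.23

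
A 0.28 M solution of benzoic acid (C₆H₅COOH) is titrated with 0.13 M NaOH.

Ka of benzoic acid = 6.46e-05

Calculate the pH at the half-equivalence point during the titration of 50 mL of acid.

At half-equivalence [HA] = [A⁻], so Henderson-Hasselbalch gives pH = pKa = -log(6.46e-05) = 4.19.

pH = pKa = 4.19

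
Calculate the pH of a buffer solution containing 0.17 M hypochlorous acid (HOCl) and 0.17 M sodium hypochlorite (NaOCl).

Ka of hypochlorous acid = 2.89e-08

pKa = -log(2.89e-08) = 7.54. pH = pKa + log([A⁻]/[HA]) = 7.54 + log(0.17/0.17)

pH = 7.54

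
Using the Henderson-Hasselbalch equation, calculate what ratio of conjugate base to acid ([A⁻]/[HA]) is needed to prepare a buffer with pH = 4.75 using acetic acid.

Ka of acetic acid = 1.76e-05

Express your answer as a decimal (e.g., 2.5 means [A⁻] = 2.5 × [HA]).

pKa = -log(1.76e-05) = 4.7545. pH = pKa + log([A⁻]/[HA]), so log([A⁻]/[HA]) = pH − pKa = 4.75 − 4.7545 = -0.0045. [A⁻]/[HA] = 10^(-0.0045) = 0.990

[A⁻]/[HA] = 0.990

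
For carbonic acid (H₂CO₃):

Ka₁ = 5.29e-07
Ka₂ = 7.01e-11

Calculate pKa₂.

pKa₂ = -log(Ka₂) = -log(7.01e-11) = 10.15.

pK_{a2} = 10.15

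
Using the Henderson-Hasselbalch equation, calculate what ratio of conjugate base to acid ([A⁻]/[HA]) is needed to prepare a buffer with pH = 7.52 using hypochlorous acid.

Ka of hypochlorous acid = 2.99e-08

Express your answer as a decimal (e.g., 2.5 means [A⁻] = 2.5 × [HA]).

pKa = -log(2.99e-08) = 7.5243. pH = pKa + log([A⁻]/[HA]), so log([A⁻]/[HA]) = pH − pKa = 7.52 − 7.5243 = -0.0043. [A⁻]/[HA] = 10^(-0.0043) = 0.990

[A⁻]/[HA] = 0.990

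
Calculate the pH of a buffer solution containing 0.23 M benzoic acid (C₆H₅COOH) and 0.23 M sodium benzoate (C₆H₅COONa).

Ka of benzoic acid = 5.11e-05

pKa = -log(5.11e-05) = 4.29. pH = pKa + log([A⁻]/[HA]) = 4.29 + log(0.23/0.23)

pH = 4.29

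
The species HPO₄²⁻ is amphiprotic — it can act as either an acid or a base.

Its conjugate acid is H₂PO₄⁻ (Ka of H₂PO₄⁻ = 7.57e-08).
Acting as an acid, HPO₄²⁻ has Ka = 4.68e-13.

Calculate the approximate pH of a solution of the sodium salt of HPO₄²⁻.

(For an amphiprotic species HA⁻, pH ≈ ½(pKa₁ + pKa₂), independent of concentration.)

pKa₁ = -log(7.57e-08) = 7.12; pKa₂ = -log(4.68e-13) = 12.33. For an amphiprotic species, pH ≈ ½(pKa₁ + pKa₂) = ½(7.12 + 12.33) = 9.73.

pH = 9.73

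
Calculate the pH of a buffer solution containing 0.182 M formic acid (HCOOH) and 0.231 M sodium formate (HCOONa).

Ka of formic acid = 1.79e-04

pKa = -log(1.79e-04) = 3.75. pH = pKa + log([A⁻]/[HA]) = 3.75 + log(0.231/0.182)

pH = 3.85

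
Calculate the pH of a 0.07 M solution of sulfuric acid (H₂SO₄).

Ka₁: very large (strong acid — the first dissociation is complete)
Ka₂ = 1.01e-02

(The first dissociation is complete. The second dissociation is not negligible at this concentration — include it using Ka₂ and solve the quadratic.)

First dissociation is complete: [H⁺]₀ = [HSO₄⁻]₀ = C = 0.07 M. Second dissociation HSO₄⁻ ⇌ H⁺ + SO₄²⁻: let x = [SO₄²⁻]. Ka₂ = (C + x)·x / (C − x) = 1.01e-02 → x² + (C + Ka₂)·x − Ka₂·C = 0 → x² + 0.08010·x − 7.070e-04 = 0. x = (−0.08010 + √(0.08010² + 4 × 7.070e-04)) / 2 = 8.0229e-03 M. [H⁺] = C + x = 0.07 + 8.0229e-03 = 7.8023e-02 M. pH = -log(7.8023e-02) = 1.11.

pH = 1.11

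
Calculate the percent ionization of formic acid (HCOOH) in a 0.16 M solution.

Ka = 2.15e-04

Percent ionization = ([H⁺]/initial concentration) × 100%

Using Ka equilibrium: x² + Ka×x - Ka×C = 0. Solving: [H⁺] = 5.7586e-03. Percent = (5.7586e-03/0.16) × 100

Percent ionization = 3.6%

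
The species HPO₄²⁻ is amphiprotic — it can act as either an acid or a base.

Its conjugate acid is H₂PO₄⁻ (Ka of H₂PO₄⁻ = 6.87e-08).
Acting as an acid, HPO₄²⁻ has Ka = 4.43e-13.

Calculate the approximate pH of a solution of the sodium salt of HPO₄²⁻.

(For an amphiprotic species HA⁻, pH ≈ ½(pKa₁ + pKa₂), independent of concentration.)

pKa₁ = -log(6.87e-08) = 7.16; pKa₂ = -log(4.43e-13) = 12.35. For an amphiprotic species, pH ≈ ½(pKa₁ + pKa₂) = ½(7.16 + 12.35) = 9.76.

pH = 9.76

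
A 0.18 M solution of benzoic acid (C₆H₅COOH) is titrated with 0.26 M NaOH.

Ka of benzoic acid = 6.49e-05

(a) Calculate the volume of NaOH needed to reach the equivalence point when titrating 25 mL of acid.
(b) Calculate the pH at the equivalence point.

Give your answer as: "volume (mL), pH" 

moles acid = 0.18 × 25/1000 = 0.0045 mol; V_base = moles/0.26 × 1000 = 17.3 mL. At equivalence only the conjugate base is present: [A⁻] = 0.0045/0.042 = 1.0636e-01 M. Kb = Kw/Ka = 1.54e-10; [OH⁻] = √(Kb × [A⁻]) = 4.0483e-06; pOH = 5.39; pH = 14 - pOH = 8.61.

V = 17.3 mL, pH = 8.61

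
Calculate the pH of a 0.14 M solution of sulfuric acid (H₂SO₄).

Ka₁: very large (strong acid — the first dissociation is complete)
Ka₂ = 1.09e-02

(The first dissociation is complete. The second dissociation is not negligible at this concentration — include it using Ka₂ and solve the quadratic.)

First dissociation is complete: [H⁺]₀ = [HSO₄⁻]₀ = C = 0.14 M. Second dissociation HSO₄⁻ ⇌ H⁺ + SO₄²⁻: let x = [SO₄²⁻]. Ka₂ = (C + x)·x / (C − x) = 1.09e-02 → x² + (C + Ka₂)·x − Ka₂·C = 0 → x² + 0.15090·x − 1.526e-03 = 0. x = (−0.15090 + √(0.15090² + 4 × 1.526e-03)) / 2 = 9.5129e-03 M. [H⁺] = C + x = 0.14 + 9.5129e-03 = 1.4951e-01 M. pH = -log(1.4951e-01) = 0.83.

pH = 0.83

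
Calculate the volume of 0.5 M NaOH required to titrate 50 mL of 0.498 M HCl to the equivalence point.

At equivalence: moles acid = moles base. moles HCl = 0.498 × 50/1000 = 0.0249 mol. V_base = moles / 0.5 × 1000 = 49.8 mL.

V_{base} = 49.8 mL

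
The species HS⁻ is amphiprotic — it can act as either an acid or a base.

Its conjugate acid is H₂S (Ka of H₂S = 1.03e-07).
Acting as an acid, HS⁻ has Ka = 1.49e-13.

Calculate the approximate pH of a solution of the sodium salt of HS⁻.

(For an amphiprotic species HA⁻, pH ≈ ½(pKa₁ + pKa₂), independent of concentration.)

pKa₁ = -log(1.03e-07) = 6.99; pKa₂ = -log(1.49e-13) = 12.83. For an amphiprotic species, pH ≈ ½(pKa₁ + pKa₂) = ½(6.99 + 12.83) = 9.91.

pH = 9.91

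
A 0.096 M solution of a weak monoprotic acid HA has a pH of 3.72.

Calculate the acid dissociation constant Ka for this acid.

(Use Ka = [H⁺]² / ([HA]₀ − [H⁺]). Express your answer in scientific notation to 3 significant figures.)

[H⁺] = 10^(−pH) = 10^(−3.72) = 1.905e-04 M. For HA ⇌ H⁺ + A⁻, Ka = [H⁺][A⁻]/[HA] = [H⁺]² / ([HA]₀ − [H⁺]) = (1.905e-04)² / (0.096 − 1.905e-04) = 3.79e-07.

K_a = 3.79e-07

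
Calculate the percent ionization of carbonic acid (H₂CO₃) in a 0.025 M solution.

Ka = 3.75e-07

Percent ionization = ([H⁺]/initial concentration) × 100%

Using Ka equilibrium: x² + Ka×x - Ka×C = 0. Solving: [H⁺] = 9.6637e-05. Percent = (9.6637e-05/0.025) × 100

Percent ionization = 0.387%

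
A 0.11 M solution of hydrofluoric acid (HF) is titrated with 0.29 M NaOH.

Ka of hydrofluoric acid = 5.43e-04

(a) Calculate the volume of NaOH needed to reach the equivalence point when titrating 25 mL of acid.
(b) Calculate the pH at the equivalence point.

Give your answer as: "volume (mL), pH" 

moles acid = 0.11 × 25/1000 = 0.00275 mol; V_base = moles/0.29 × 1000 = 9.5 mL. At equivalence only the conjugate base is present: [A⁻] = 0.00275/0.034 = 7.9750e-02 M. Kb = Kw/Ka = 1.84e-11; [OH⁻] = √(Kb × [A⁻]) = 1.2119e-06; pOH = 5.92; pH = 14 - pOH = 8.08.

V = 9.5 mL, pH = 8.08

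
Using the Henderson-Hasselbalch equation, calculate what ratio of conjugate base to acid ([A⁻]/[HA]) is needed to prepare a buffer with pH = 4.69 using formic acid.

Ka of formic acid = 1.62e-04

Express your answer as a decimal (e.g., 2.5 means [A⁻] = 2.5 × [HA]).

pKa = -log(1.62e-04) = 3.7905. pH = pKa + log([A⁻]/[HA]), so log([A⁻]/[HA]) = pH − pKa = 4.69 − 3.7905 = 0.8995. [A⁻]/[HA] = 10^(0.8995) = 7.93

[A⁻]/[HA] = 7.93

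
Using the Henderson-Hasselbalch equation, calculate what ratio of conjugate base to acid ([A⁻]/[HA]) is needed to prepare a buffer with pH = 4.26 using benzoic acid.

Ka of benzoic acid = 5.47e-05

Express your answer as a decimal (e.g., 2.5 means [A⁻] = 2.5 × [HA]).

pKa = -log(5.47e-05) = 4.2620. pH = pKa + log([A⁻]/[HA]), so log([A⁻]/[HA]) = pH − pKa = 4.26 − 4.2620 = -0.0020. [A⁻]/[HA] = 10^(-0.0020) = 0.995

[A⁻]/[HA] = 0.995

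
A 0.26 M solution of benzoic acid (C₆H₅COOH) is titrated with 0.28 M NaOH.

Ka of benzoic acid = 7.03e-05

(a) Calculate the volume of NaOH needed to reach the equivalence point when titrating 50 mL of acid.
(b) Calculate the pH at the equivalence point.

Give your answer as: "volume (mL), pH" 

moles acid = 0.26 × 50/1000 = 0.013 mol; V_base = moles/0.28 × 1000 = 46.4 mL. At equivalence only the conjugate base is present: [A⁻] = 0.013/0.096 = 1.3481e-01 M. Kb = Kw/Ka = 1.42e-10; [OH⁻] = √(Kb × [A⁻]) = 4.3792e-06; pOH = 5.36; pH = 14 - pOH = 8.64.

V = 46.4 mL, pH = 8.64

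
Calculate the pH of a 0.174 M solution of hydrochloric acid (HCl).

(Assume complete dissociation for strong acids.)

[H⁺] = 0.174 M for strong acid. pH = -log[H⁺] = -log(0.174)

pH = 0.76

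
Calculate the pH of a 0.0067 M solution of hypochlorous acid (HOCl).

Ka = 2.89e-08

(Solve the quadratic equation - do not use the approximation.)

x² + Ka×x - Ka×C = 0. Using quadratic formula: [H⁺] = 1.3901e-05

pH = 4.86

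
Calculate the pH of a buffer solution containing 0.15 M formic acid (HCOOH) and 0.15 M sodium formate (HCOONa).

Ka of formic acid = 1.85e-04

pKa = -log(1.85e-04) = 3.73. pH = pKa + log([A⁻]/[HA]) = 3.73 + log(0.15/0.15)

pH = 3.73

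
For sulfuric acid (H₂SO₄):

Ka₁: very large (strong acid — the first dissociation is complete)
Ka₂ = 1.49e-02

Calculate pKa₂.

pKa₂ = -log(Ka₂) = -log(1.49e-02) = 1.83.

pK_{a2} = 1.83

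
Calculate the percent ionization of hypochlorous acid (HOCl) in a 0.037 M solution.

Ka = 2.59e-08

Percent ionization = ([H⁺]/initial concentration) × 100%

Using Ka equilibrium: x² + Ka×x - Ka×C = 0. Solving: [H⁺] = 3.0943e-05. Percent = (3.0943e-05/0.037) × 100

Percent ionization = 0.0836%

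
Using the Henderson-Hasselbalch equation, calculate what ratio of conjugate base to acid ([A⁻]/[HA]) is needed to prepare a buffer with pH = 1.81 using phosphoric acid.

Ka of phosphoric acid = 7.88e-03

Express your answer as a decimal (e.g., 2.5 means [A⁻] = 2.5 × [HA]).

pKa = -log(7.88e-03) = 2.1035. pH = pKa + log([A⁻]/[HA]), so log([A⁻]/[HA]) = pH − pKa = 1.81 − 2.1035 = -0.2935. [A⁻]/[HA] = 10^(-0.2935) = 0.509

[A⁻]/[HA] = 0.509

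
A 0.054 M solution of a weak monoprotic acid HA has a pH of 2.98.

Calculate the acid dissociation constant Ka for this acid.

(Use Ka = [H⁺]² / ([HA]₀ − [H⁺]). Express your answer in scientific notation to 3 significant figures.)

[H⁺] = 10^(−pH) = 10^(−2.98) = 1.047e-03 M. For HA ⇌ H⁺ + A⁻, Ka = [H⁺][A⁻]/[HA] = [H⁺]² / ([HA]₀ − [H⁺]) = (1.047e-03)² / (0.054 − 1.047e-03) = 2.07e-05.

K_a = 2.07e-05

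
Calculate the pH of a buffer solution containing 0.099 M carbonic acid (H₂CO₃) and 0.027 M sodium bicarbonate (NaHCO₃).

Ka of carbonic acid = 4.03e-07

pKa = -log(4.03e-07) = 6.39. pH = pKa + log([A⁻]/[HA]) = 6.39 + log(0.027/0.099)

pH = 5.83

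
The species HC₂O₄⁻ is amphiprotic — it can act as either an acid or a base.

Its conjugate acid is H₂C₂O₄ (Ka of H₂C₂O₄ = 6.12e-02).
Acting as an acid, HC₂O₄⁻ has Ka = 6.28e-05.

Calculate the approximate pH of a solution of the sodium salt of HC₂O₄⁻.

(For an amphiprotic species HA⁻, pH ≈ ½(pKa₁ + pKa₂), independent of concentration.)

pKa₁ = -log(6.12e-02) = 1.21; pKa₂ = -log(6.28e-05) = 4.20. For an amphiprotic species, pH ≈ ½(pKa₁ + pKa₂) = ½(1.21 + 4.20) = 2.71.

pH = 2.71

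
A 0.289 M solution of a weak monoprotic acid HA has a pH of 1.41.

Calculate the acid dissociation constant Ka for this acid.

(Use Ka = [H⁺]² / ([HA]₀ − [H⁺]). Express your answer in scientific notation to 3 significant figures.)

[H⁺] = 10^(−pH) = 10^(−1.41) = 3.890e-02 M. For HA ⇌ H⁺ + A⁻, Ka = [H⁺][A⁻]/[HA] = [H⁺]² / ([HA]₀ − [H⁺]) = (3.890e-02)² / (0.289 − 3.890e-02) = 6.05e-03.

K_a = 6.05e-03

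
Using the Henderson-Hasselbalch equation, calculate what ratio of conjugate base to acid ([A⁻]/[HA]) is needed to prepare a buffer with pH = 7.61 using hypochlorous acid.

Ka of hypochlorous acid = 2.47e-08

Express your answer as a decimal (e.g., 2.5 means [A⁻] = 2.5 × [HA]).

pKa = -log(2.47e-08) = 7.6073. pH = pKa + log([A⁻]/[HA]), so log([A⁻]/[HA]) = pH − pKa = 7.61 − 7.6073 = 0.0027. [A⁻]/[HA] = 10^(0.0027) = 1.01

[A⁻]/[HA] = 1.01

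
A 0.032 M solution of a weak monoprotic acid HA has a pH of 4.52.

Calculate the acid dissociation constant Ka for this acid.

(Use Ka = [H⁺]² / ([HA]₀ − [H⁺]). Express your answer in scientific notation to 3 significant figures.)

[H⁺] = 10^(−pH) = 10^(−4.52) = 3.020e-05 M. For HA ⇌ H⁺ + A⁻, Ka = [H⁺][A⁻]/[HA] = [H⁺]² / ([HA]₀ − [H⁺]) = (3.020e-05)² / (0.032 − 3.020e-05) = 2.85e-08.

K_a = 2.85e-08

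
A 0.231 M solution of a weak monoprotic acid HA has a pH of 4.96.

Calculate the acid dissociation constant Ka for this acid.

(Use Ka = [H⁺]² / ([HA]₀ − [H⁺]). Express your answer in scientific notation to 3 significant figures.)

[H⁺] = 10^(−pH) = 10^(−4.96) = 1.096e-05 M. For HA ⇌ H⁺ + A⁻, Ka = [H⁺][A⁻]/[HA] = [H⁺]² / ([HA]₀ − [H⁺]) = (1.096e-05)² / (0.231 − 1.096e-05) = 5.20e-10.

K_a = 5.20e-10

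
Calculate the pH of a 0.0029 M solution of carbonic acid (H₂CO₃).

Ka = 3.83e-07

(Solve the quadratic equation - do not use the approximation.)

x² + Ka×x - Ka×C = 0. Using quadratic formula: [H⁺] = 3.3136e-05

pH = 4.48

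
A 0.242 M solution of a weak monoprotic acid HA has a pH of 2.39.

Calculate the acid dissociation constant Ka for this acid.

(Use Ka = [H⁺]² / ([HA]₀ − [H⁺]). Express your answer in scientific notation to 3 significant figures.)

[H⁺] = 10^(−pH) = 10^(−2.39) = 4.074e-03 M. For HA ⇌ H⁺ + A⁻, Ka = [H⁺][A⁻]/[HA] = [H⁺]² / ([HA]₀ − [H⁺]) = (4.074e-03)² / (0.242 − 4.074e-03) = 6.98e-05.

K_a = 6.98e-05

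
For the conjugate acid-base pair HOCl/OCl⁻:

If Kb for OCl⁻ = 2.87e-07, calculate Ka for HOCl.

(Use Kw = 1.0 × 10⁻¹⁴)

For a conjugate pair Ka × Kb = Kw, so Ka = Kw/Kb = 1.0 × 10⁻¹⁴ / 2.87e-07 = 3.48e-08.

K_a = 3.48e-08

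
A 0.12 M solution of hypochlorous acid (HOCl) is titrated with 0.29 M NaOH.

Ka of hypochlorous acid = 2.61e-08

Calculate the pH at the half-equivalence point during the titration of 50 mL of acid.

At half-equivalence [HA] = [A⁻], so Henderson-Hasselbalch gives pH = pKa = -log(2.61e-08) = 7.58.

pH = pKa = 7.58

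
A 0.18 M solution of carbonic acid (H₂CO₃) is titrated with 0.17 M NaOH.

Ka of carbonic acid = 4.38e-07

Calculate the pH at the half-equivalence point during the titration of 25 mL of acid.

At half-equivalence [HA] = [A⁻], so Henderson-Hasselbalch gives pH = pKa = -log(4.38e-07) = 6.36.

pH = pKa = 6.36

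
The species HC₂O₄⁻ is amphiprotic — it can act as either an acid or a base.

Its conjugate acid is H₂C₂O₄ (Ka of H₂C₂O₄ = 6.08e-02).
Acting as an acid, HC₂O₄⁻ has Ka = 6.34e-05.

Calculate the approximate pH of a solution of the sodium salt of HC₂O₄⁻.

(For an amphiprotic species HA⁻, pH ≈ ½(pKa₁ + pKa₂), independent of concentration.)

pKa₁ = -log(6.08e-02) = 1.22; pKa₂ = -log(6.34e-05) = 4.20. For an amphiprotic species, pH ≈ ½(pKa₁ + pKa₂) = ½(1.22 + 4.20) = 2.71.

pH = 2.71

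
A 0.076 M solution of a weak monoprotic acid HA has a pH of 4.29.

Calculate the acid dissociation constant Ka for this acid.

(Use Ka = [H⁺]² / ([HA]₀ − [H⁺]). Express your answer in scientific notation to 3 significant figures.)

[H⁺] = 10^(−pH) = 10^(−4.29) = 5.129e-05 M. For HA ⇌ H⁺ + A⁻, Ka = [H⁺][A⁻]/[HA] = [H⁺]² / ([HA]₀ − [H⁺]) = (5.129e-05)² / (0.076 − 5.129e-05) = 3.46e-08.

K_a = 3.46e-08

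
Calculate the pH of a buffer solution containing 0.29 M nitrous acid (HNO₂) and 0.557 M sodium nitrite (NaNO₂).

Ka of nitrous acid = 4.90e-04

pKa = -log(4.90e-04) = 3.31. pH = pKa + log([A⁻]/[HA]) = 3.31 + log(0.557/0.29)

pH = 3.59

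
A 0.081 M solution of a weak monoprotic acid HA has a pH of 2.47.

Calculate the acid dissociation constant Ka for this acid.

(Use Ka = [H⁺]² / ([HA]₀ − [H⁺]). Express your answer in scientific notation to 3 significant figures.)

[H⁺] = 10^(−pH) = 10^(−2.47) = 3.388e-03 M. For HA ⇌ H⁺ + A⁻, Ka = [H⁺][A⁻]/[HA] = [H⁺]² / ([HA]₀ − [H⁺]) = (3.388e-03)² / (0.081 − 3.388e-03) = 1.48e-04.

K_a = 1.48e-04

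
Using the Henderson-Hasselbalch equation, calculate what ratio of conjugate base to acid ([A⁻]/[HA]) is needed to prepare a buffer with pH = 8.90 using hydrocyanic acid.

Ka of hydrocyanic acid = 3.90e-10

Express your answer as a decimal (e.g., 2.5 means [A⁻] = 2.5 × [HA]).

pKa = -log(3.90e-10) = 9.4089. pH = pKa + log([A⁻]/[HA]), so log([A⁻]/[HA]) = pH − pKa = 8.90 − 9.4089 = -0.5089. [A⁻]/[HA] = 10^(-0.5089) = 0.310

[A⁻]/[HA] = 0.310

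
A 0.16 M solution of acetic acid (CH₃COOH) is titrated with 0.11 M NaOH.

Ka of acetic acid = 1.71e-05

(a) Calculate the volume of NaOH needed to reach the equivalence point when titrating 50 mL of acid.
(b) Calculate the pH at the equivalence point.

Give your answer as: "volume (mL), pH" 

moles acid = 0.16 × 50/1000 = 0.008 mol; V_base = moles/0.11 × 1000 = 72.7 mL. At equivalence only the conjugate base is present: [A⁻] = 0.008/0.123 = 6.5185e-02 M. Kb = Kw/Ka = 5.85e-10; [OH⁻] = √(Kb × [A⁻]) = 6.1741e-06; pOH = 5.21; pH = 14 - pOH = 8.79.

V = 72.7 mL, pH = 8.79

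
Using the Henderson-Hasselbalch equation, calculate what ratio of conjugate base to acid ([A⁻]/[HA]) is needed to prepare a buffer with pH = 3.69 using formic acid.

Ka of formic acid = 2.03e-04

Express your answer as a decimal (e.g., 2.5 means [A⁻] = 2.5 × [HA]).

pKa = -log(2.03e-04) = 3.6925. pH = pKa + log([A⁻]/[HA]), so log([A⁻]/[HA]) = pH − pKa = 3.69 − 3.6925 = -0.0025. [A⁻]/[HA] = 10^(-0.0025) = 0.994

[A⁻]/[HA] = 0.994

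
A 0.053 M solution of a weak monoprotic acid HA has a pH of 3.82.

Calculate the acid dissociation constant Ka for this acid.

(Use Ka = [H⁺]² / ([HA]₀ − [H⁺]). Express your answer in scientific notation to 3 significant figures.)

[H⁺] = 10^(−pH) = 10^(−3.82) = 1.514e-04 M. For HA ⇌ H⁺ + A⁻, Ka = [H⁺][A⁻]/[HA] = [H⁺]² / ([HA]₀ − [H⁺]) = (1.514e-04)² / (0.053 − 1.514e-04) = 4.33e-07.

K_a = 4.33e-07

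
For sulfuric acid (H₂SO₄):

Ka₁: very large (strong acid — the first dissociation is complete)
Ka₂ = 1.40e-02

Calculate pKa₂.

pKa₂ = -log(Ka₂) = -log(1.40e-02) = 1.85.

pK_{a2} = 1.85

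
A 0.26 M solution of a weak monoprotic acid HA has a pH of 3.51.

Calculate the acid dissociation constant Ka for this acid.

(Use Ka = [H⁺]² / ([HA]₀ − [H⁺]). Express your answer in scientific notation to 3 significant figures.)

[H⁺] = 10^(−pH) = 10^(−3.51) = 3.090e-04 M. For HA ⇌ H⁺ + A⁻, Ka = [H⁺][A⁻]/[HA] = [H⁺]² / ([HA]₀ − [H⁺]) = (3.090e-04)² / (0.26 − 3.090e-04) = 3.68e-07.

K_a = 3.68e-07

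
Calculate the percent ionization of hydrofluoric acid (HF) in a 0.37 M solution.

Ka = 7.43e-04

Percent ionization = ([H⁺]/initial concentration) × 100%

Using Ka equilibrium: x² + Ka×x - Ka×C = 0. Solving: [H⁺] = 1.6213e-02. Percent = (1.6213e-02/0.37) × 100

Percent ionization = 4.38%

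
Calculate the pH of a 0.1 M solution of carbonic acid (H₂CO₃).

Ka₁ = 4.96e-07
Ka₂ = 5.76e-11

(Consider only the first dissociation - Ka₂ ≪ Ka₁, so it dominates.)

First dissociation dominates. From Ka₁ = [H⁺][HA⁻]/[H₂A], x² + Ka₁·x − Ka₁·C = 0 with C = 0.1 M and Ka₁ = 4.96e-07. Solving: [H⁺] = (−Ka₁ + √(Ka₁² + 4·Ka₁·C)) / 2 = 2.2246e-04 M. pH = -log(2.2246e-04) = 3.65.

pH = 3.65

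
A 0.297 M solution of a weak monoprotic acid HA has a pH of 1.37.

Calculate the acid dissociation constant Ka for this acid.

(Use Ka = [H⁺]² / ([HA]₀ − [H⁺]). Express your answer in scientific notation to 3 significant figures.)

[H⁺] = 10^(−pH) = 10^(−1.37) = 4.266e-02 M. For HA ⇌ H⁺ + A⁻, Ka = [H⁺][A⁻]/[HA] = [H⁺]² / ([HA]₀ − [H⁺]) = (4.266e-02)² / (0.297 − 4.266e-02) = 7.15e-03.

K_a = 7.15e-03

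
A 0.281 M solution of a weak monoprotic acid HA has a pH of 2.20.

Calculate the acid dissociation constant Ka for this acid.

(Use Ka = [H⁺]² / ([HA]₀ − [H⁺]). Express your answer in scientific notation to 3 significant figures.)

[H⁺] = 10^(−pH) = 10^(−2.20) = 6.310e-03 M. For HA ⇌ H⁺ + A⁻, Ka = [H⁺][A⁻]/[HA] = [H⁺]² / ([HA]₀ − [H⁺]) = (6.310e-03)² / (0.281 − 6.310e-03) = 1.45e-04.

K_a = 1.45e-04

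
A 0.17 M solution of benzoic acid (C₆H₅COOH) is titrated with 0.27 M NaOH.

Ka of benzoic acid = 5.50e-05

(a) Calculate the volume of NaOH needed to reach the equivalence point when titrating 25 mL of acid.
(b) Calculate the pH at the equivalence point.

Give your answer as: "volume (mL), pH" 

moles acid = 0.17 × 25/1000 = 0.00425 mol; V_base = moles/0.27 × 1000 = 15.7 mL. At equivalence only the conjugate base is present: [A⁻] = 0.00425/0.041 = 1.0432e-01 M. Kb = Kw/Ka = 1.82e-10; [OH⁻] = √(Kb × [A⁻]) = 4.3551e-06; pOH = 5.36; pH = 14 - pOH = 8.64.

V = 15.7 mL, pH = 8.64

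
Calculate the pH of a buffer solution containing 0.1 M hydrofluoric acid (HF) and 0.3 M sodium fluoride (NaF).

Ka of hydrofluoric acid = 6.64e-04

pKa = -log(6.64e-04) = 3.18. pH = pKa + log([A⁻]/[HA]) = 3.18 + log(0.3/0.1)

pH = 3.65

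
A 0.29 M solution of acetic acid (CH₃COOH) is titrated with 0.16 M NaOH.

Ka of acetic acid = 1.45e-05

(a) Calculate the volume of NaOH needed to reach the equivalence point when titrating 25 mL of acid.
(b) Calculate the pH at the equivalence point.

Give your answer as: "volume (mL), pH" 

moles acid = 0.29 × 25/1000 = 0.00725 mol; V_base = moles/0.16 × 1000 = 45.3 mL. At equivalence only the conjugate base is present: [A⁻] = 0.00725/0.070 = 1.0311e-01 M. Kb = Kw/Ka = 6.90e-10; [OH⁻] = √(Kb × [A⁻]) = 8.4327e-06; pOH = 5.07; pH = 14 - pOH = 8.93.

V = 45.3 mL, pH = 8.93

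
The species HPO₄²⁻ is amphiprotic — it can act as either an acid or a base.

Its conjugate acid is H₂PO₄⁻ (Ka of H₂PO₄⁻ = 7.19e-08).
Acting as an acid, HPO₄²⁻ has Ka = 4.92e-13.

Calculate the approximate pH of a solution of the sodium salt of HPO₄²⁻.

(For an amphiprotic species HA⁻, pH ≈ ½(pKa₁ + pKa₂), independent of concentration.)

pKa₁ = -log(7.19e-08) = 7.14; pKa₂ = -log(4.92e-13) = 12.31. For an amphiprotic species, pH ≈ ½(pKa₁ + pKa₂) = ½(7.14 + 12.31) = 9.73.

pH = 9.73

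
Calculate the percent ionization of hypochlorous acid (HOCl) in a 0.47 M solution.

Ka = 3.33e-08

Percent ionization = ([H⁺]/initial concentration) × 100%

Using Ka equilibrium: x² + Ka×x - Ka×C = 0. Solving: [H⁺] = 1.2509e-04. Percent = (1.2509e-04/0.47) × 100

Percent ionization = 0.0266%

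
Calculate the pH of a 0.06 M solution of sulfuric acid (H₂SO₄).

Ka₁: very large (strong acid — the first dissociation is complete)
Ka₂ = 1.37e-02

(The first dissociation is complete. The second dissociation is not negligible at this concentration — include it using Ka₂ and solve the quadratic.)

First dissociation is complete: [H⁺]₀ = [HSO₄⁻]₀ = C = 0.06 M. Second dissociation HSO₄⁻ ⇌ H⁺ + SO₄²⁻: let x = [SO₄²⁻]. Ka₂ = (C + x)·x / (C − x) = 1.37e-02 → x² + (C + Ka₂)·x − Ka₂·C = 0 → x² + 0.07370·x − 8.220e-04 = 0. x = (−0.07370 + √(0.07370² + 4 × 8.220e-04)) / 2 = 9.8396e-03 M. [H⁺] = C + x = 0.06 + 9.8396e-03 = 6.9840e-02 M. pH = -log(6.9840e-02) = 1.16.

pH = 1.16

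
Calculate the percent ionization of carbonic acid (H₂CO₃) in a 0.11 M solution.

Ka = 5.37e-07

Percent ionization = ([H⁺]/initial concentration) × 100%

Using Ka equilibrium: x² + Ka×x - Ka×C = 0. Solving: [H⁺] = 2.4277e-04. Percent = (2.4277e-04/0.11) × 100

Percent ionization = 0.221%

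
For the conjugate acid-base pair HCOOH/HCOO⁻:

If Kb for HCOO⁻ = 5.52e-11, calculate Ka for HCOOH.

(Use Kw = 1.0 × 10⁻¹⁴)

For a conjugate pair Ka × Kb = Kw, so Ka = Kw/Kb = 1.0 × 10⁻¹⁴ / 5.52e-11 = 1.81e-04.

K_a = 1.81e-04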